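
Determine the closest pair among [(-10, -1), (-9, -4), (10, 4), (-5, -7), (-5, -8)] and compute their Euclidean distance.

Computing all pairwise distances among 5 points:

d((-10, -1), (-9, -4)) = 3.1623
d((-10, -1), (10, 4)) = 20.6155
d((-10, -1), (-5, -7)) = 7.8102
d((-10, -1), (-5, -8)) = 8.6023
d((-9, -4), (10, 4)) = 20.6155
d((-9, -4), (-5, -7)) = 5.0
d((-9, -4), (-5, -8)) = 5.6569
d((10, 4), (-5, -7)) = 18.6011
d((10, 4), (-5, -8)) = 19.2094
d((-5, -7), (-5, -8)) = 1.0 <-- minimum

Closest pair: (-5, -7) and (-5, -8) with distance 1.0

The closest pair is (-5, -7) and (-5, -8) with Euclidean distance 1.0. For 5 points, brute-force pairwise comparison is shown above. For large n, the divide-and-conquer algorithm (sort by x, recurse on halves, check the dividing strip) achieves O(n log n).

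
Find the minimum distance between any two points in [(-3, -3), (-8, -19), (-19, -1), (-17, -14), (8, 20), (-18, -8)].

Computing all pairwise distances among 6 points:

d((-3, -3), (-8, -19)) = 16.7631
d((-3, -3), (-19, -1)) = 16.1245
d((-3, -3), (-17, -14)) = 17.8045
d((-3, -3), (8, 20)) = 25.4951
d((-3, -3), (-18, -8)) = 15.8114
d((-8, -19), (-19, -1)) = 21.095
d((-8, -19), (-17, -14)) = 10.2956
d((-8, -19), (8, 20)) = 42.1545
d((-8, -19), (-18, -8)) = 14.8661
d((-19, -1), (-17, -14)) = 13.1529
d((-19, -1), (8, 20)) = 34.2053
d((-19, -1), (-18, -8)) = 7.0711
d((-17, -14), (8, 20)) = 42.2019
d((-17, -14), (-18, -8)) = 6.0828 <-- minimum
d((8, 20), (-18, -8)) = 38.2099

Closest pair: (-17, -14) and (-18, -8) with distance 6.0828

The closest pair is (-17, -14) and (-18, -8) with Euclidean distance 6.0828. For 6 points, brute-force pairwise comparison is shown above. For large n, the divide-and-conquer algorithm (sort by x, recurse on halves, check the dividing strip) achieves O(n log n).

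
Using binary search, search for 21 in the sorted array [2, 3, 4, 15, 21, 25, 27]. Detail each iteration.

Binary search for 21 in [2, 3, 4, 15, 21, 25, 27]:

lo=0, hi=6, mid=3, arr[mid]=15 -> 15 < 21, search right half
lo=4, hi=6, mid=5, arr[mid]=25 -> 25 > 21, search left half
lo=4, hi=4, mid=4, arr[mid]=21 -> Found target at index 4!

Binary search finds 21 at index 4 after 3 comparisons. The search repeatedly halves the search space by comparing with the middle element.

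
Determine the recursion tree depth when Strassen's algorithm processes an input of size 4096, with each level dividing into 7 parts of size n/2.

For divide and conquer with division factor 2:

Problem sizes at each level:
Level 0: 4096
Level 1: 2048
Level 2: 1024
Level 3: 512
Level 4: 256
Level 5: 128
Level 6: 64
Level 7: 32
Level 8: 16
Level 9: 8
Level 10: 4
Level 11: 2
Level 12: 1

The root is level 0 and the size-1 base case is level 12 (the tree spans levels 0 through 12, i.e. 13 levels counting the root), so the depth is the number of divisions: log_2(4096) = 12

The recursion tree depth is log_2(4096) = 12. At each level, the problem size is divided by 2, so it takes 12 divisions to reduce to a base case of size 1. The algorithm makes 7 recursive calls at each level.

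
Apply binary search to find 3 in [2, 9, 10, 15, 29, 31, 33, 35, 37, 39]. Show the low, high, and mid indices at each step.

Binary search for 3 in [2, 9, 10, 15, 29, 31, 33, 35, 37, 39]:

lo=0, hi=9, mid=4, arr[mid]=29 -> 29 > 3, search left half
lo=0, hi=3, mid=1, arr[mid]=9 -> 9 > 3, search left half
lo=0, hi=0, mid=0, arr[mid]=2 -> 2 < 3, search right half
lo=1 > hi=0, target 3 not found

Binary search determines that 3 is not in the array after 3 comparisons. The search space was exhausted without finding the target.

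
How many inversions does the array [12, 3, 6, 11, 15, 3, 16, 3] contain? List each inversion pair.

Finding inversions in [12, 3, 6, 11, 15, 3, 16, 3]:

(0, 1): arr[0]=12 > arr[1]=3
(0, 2): arr[0]=12 > arr[2]=6
(0, 3): arr[0]=12 > arr[3]=11
(0, 5): arr[0]=12 > arr[5]=3
(0, 7): arr[0]=12 > arr[7]=3
(2, 5): arr[2]=6 > arr[5]=3
(2, 7): arr[2]=6 > arr[7]=3
(3, 5): arr[3]=11 > arr[5]=3
(3, 7): arr[3]=11 > arr[7]=3
(4, 5): arr[4]=15 > arr[5]=3
(4, 7): arr[4]=15 > arr[7]=3
(6, 7): arr[6]=16 > arr[7]=3

Total inversions: 12

The array has 12 inversion(s): (0,1), (0,2), (0,3), (0,5), (0,7), (2,5), (2,7), (3,5), (3,7), (4,5), (4,7), (6,7). Each pair (i,j) satisfies i < j and arr[i] > arr[j].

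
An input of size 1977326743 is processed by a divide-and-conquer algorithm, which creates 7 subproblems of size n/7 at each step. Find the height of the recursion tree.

For divide and conquer with division factor 7:

Problem sizes at each level:
Level 0: 1977326743
Level 1: 282475249
Level 2: 40353607
Level 3: 5764801
Level 4: 823543
Level 5: 117649
Level 6: 16807
Level 7: 2401
Level 8: 343
Level 9: 49
Level 10: 7
Level 11: 1

The root is level 0 and the size-1 base case is level 11 (the tree spans levels 0 through 11, i.e. 12 levels counting the root), so the depth is the number of divisions: log_7(1977326743) = 11

The recursion tree depth is log_7(1977326743) = 11. At each level, the problem size is divided by 7, so it takes 11 divisions to reduce to a base case of size 1. The algorithm makes 7 recursive calls at each level.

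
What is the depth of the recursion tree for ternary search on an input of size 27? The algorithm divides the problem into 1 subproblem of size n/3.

For divide and conquer with division factor 3:

Problem sizes at each level:
Level 0: 27
Level 1: 9
Level 2: 3
Level 3: 1

The root is level 0 and the size-1 base case is level 3 (the tree spans levels 0 through 3, i.e. 4 levels counting the root), so the depth is the number of divisions: log_3(27) = 3

The recursion tree depth is log_3(27) = 3. At each level, the problem size is divided by 3, so it takes 3 divisions to reduce to a base case of size 1. The algorithm makes 1 recursive call at each level.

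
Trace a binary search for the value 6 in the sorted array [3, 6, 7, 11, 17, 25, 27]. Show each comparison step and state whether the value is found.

Binary search for 6 in [3, 6, 7, 11, 17, 25, 27]:

lo=0, hi=6, mid=3, arr[mid]=11 -> 11 > 6, search left half
lo=0, hi=2, mid=1, arr[mid]=6 -> Found target at index 1!

Binary search finds 6 at index 1 after 2 comparisons. The search repeatedly halves the search space by comparing with the middle element.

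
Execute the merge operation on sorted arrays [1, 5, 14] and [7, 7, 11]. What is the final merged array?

Merging process:

Compare 1 vs 7: take 1 from left. Merged: [1]
Compare 5 vs 7: take 5 from left. Merged: [1, 5]
Compare 14 vs 7: take 7 from right. Merged: [1, 5, 7]
Compare 14 vs 7: take 7 from right. Merged: [1, 5, 7, 7]
Compare 14 vs 11: take 11 from right. Merged: [1, 5, 7, 7, 11]
Append remaining from left: [14]. Merged: [1, 5, 7, 7, 11, 14]

Final merged array: [1, 5, 7, 7, 11, 14]
Total comparisons: 5

The merged array is [1, 5, 7, 7, 11, 14], requiring 5 comparisons. The merge step runs in O(n) time where n is the total number of elements.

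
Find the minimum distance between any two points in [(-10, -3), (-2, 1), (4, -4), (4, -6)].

Computing all pairwise distances among 4 points:

d((-10, -3), (-2, 1)) = 8.9443
d((-10, -3), (4, -4)) = 14.0357
d((-10, -3), (4, -6)) = 14.3178
d((-2, 1), (4, -4)) = 7.8102
d((-2, 1), (4, -6)) = 9.2195
d((4, -4), (4, -6)) = 2.0 <-- minimum

Closest pair: (4, -4) and (4, -6) with distance 2.0

The closest pair is (4, -4) and (4, -6) with Euclidean distance 2.0. For 4 points, brute-force pairwise comparison is shown above. For large n, the divide-and-conquer algorithm (sort by x, recurse on halves, check the dividing strip) achieves O(n log n).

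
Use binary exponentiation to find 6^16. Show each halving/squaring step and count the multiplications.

Computing 6^16 by squaring (build up from 6^1; each line after the first costs one multiplication):

6^1 = 6
6^2 = (6^1)^2 = 6^2 = 36
6^4 = (6^2)^2 = 36^2 = 1296
6^8 = (6^4)^2 = 1296^2 = 1679616
6^16 = (6^8)^2 = 1679616^2 = 2821109907456

Result: 2821109907456
Multiplications needed: 4 (4 lines after 6^1)

6^16 = 2821109907456. Using exponentiation by squaring, this requires 4 multiplications. The key idea: if the exponent is even, square the half-power; if odd, multiply by the base once.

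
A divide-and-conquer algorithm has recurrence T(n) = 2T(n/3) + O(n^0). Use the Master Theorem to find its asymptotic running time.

Master Theorem for T(n) = 2T(n/3) + O(n^0):

a = 2, b = 3, c = 0
log_b(a) = log_3(2) = 0.6309

Case 1: c = 0 < log_3(2) = 0.6309
T(n) = O(n^(log_3 2))

For T(n) = 2T(n/3) + O(n^0): log_3(2) = 0.6309. This is Case 1 of the Master Theorem (c < log_b(a), work dominated by leaves), giving O(n^(log_3 2)).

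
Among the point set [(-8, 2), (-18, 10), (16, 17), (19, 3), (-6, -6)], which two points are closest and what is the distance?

Computing all pairwise distances among 5 points:

d((-8, 2), (-18, 10)) = 12.8062
d((-8, 2), (16, 17)) = 28.3019
d((-8, 2), (19, 3)) = 27.0185
d((-8, 2), (-6, -6)) = 8.2462 <-- minimum
d((-18, 10), (16, 17)) = 34.7131
d((-18, 10), (19, 3)) = 37.6563
d((-18, 10), (-6, -6)) = 20.0
d((16, 17), (19, 3)) = 14.3178
d((16, 17), (-6, -6)) = 31.8277
d((19, 3), (-6, -6)) = 26.5707

Closest pair: (-8, 2) and (-6, -6) with distance 8.2462

The closest pair is (-8, 2) and (-6, -6) with Euclidean distance 8.2462. For 5 points, brute-force pairwise comparison is shown above. For large n, the divide-and-conquer algorithm (sort by x, recurse on halves, check the dividing strip) achieves O(n log n).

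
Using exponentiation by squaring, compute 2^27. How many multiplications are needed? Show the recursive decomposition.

Computing 2^27 by squaring (build up from 2^1; each line after the first costs one multiplication):

2^1 = 2
2^2 = (2^1)^2 = 2^2 = 4
2^3 = 2 * 2^2 = 2 * 4 = 8
2^6 = (2^3)^2 = 8^2 = 64
2^12 = (2^6)^2 = 64^2 = 4096
2^13 = 2 * 2^12 = 2 * 4096 = 8192
2^26 = (2^13)^2 = 8192^2 = 67108864
2^27 = 2 * 2^26 = 2 * 67108864 = 134217728

Result: 134217728
Multiplications needed: 7 (7 lines after 2^1)

2^27 = 134217728. Using exponentiation by squaring, this requires 7 multiplications. The key idea: if the exponent is even, square the half-power; if odd, multiply by the base once.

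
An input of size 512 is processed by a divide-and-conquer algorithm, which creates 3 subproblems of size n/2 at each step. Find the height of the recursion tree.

For divide and conquer with division factor 2:

Problem sizes at each level:
Level 0: 512
Level 1: 256
Level 2: 128
Level 3: 64
Level 4: 32
Level 5: 16
Level 6: 8
Level 7: 4
Level 8: 2
Level 9: 1

The root is level 0 and the size-1 base case is level 9 (the tree spans levels 0 through 9, i.e. 10 levels counting the root), so the depth is the number of divisions: log_2(512) = 9

The recursion tree depth is log_2(512) = 9. At each level, the problem size is divided by 2, so it takes 9 divisions to reduce to a base case of size 1. The algorithm makes 3 recursive calls at each level.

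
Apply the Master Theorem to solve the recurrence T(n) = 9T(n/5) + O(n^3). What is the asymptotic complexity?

Master Theorem for T(n) = 9T(n/5) + O(n^3):

a = 9, b = 5, c = 3
log_b(a) = log_5(9) = 1.3652

Case 3: c = 3 > log_5(9) = 1.3652
T(n) = O(n^3) = O(n^3)

For T(n) = 9T(n/5) + O(n^3): log_5(9) = 1.3652. This is Case 3 of the Master Theorem (c > log_b(a), work dominated by root), giving O(n^3).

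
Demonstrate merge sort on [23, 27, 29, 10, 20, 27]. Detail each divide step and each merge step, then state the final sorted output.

Merge sort trace:

Split: [23, 27, 29, 10, 20, 27] -> [23, 27, 29] and [10, 20, 27]
  Split: [23, 27, 29] -> [23] and [27, 29]
    Split: [27, 29] -> [27] and [29]
    Merge: [27] + [29] -> [27, 29]
  Merge: [23] + [27, 29] -> [23, 27, 29]
  Split: [10, 20, 27] -> [10] and [20, 27]
    Split: [20, 27] -> [20] and [27]
    Merge: [20] + [27] -> [20, 27]
  Merge: [10] + [20, 27] -> [10, 20, 27]
Merge: [23, 27, 29] + [10, 20, 27] -> [10, 20, 23, 27, 27, 29]

Final sorted array: [10, 20, 23, 27, 27, 29]

The merge sort proceeds by recursively splitting the array and merging sorted halves.
After all merges, the sorted array is [10, 20, 23, 27, 27, 29].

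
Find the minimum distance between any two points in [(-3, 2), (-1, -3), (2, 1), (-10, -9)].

Computing all pairwise distances among 4 points:

d((-3, 2), (-1, -3)) = 5.3852
d((-3, 2), (2, 1)) = 5.099
d((-3, 2), (-10, -9)) = 13.0384
d((-1, -3), (2, 1)) = 5.0 <-- minimum
d((-1, -3), (-10, -9)) = 10.8167
d((2, 1), (-10, -9)) = 15.6205

Closest pair: (-1, -3) and (2, 1) with distance 5.0

The closest pair is (-1, -3) and (2, 1) with Euclidean distance 5.0. For 4 points, brute-force pairwise comparison is shown above. For large n, the divide-and-conquer algorithm (sort by x, recurse on halves, check the dividing strip) achieves O(n log n).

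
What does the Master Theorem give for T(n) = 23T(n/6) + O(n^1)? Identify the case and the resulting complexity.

Master Theorem for T(n) = 23T(n/6) + O(n^1):

a = 23, b = 6, c = 1
log_b(a) = log_6(23) = 1.7500

Case 1: c = 1 < log_6(23) = 1.7500
T(n) = O(n^(log_6 23))

For T(n) = 23T(n/6) + O(n^1): log_6(23) = 1.7500. This is Case 1 of the Master Theorem (c < log_b(a), work dominated by leaves), giving O(n^(log_6 23)).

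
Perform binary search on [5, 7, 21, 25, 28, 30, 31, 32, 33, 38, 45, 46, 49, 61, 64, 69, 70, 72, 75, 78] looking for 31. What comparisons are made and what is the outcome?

Binary search for 31 in [5, 7, 21, 25, 28, 30, 31, 32, 33, 38, 45, 46, 49, 61, 64, 69, 70, 72, 75, 78]:

lo=0, hi=19, mid=9, arr[mid]=38 -> 38 > 31, search left half
lo=0, hi=8, mid=4, arr[mid]=28 -> 28 < 31, search right half
lo=5, hi=8, mid=6, arr[mid]=31 -> Found target at index 6!

Binary search finds 31 at index 6 after 3 comparisons. The search repeatedly halves the search space by comparing with the middle element.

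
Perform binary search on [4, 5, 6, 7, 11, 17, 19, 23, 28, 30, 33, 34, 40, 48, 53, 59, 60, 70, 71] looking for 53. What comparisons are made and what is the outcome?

Binary search for 53 in [4, 5, 6, 7, 11, 17, 19, 23, 28, 30, 33, 34, 40, 48, 53, 59, 60, 70, 71]:

lo=0, hi=18, mid=9, arr[mid]=30 -> 30 < 53, search right half
lo=10, hi=18, mid=14, arr[mid]=53 -> Found target at index 14!

Binary search finds 53 at index 14 after 2 comparisons. The search repeatedly halves the search space by comparing with the middle element.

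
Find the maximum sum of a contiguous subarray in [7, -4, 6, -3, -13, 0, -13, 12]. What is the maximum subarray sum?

Using Kadane's algorithm on [7, -4, 6, -3, -13, 0, -13, 12]:

Scanning through the array:
Position 1 (value -4): max_ending_here = 3, max_so_far = 7
Position 2 (value 6): max_ending_here = 9, max_so_far = 9
Position 3 (value -3): max_ending_here = 6, max_so_far = 9
Position 4 (value -13): max_ending_here = -7, max_so_far = 9
Position 5 (value 0): max_ending_here = 0, max_so_far = 9
Position 6 (value -13): max_ending_here = -13, max_so_far = 9
Position 7 (value 12): max_ending_here = 12, max_so_far = 12

Maximum subarray: [12]
Maximum sum: 12

The maximum subarray is [12] with sum 12. This subarray runs from index 7 to index 7.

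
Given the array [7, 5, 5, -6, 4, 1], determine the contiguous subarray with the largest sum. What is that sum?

Using Kadane's algorithm on [7, 5, 5, -6, 4, 1]:

Scanning through the array:
Position 1 (value 5): max_ending_here = 12, max_so_far = 12
Position 2 (value 5): max_ending_here = 17, max_so_far = 17
Position 3 (value -6): max_ending_here = 11, max_so_far = 17
Position 4 (value 4): max_ending_here = 15, max_so_far = 17
Position 5 (value 1): max_ending_here = 16, max_so_far = 17

Maximum subarray: [7, 5, 5]
Maximum sum: 17

The maximum subarray is [7, 5, 5] with sum 17. This subarray runs from index 0 to index 2.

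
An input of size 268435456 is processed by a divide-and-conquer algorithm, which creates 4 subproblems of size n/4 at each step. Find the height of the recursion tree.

For divide and conquer with division factor 4:

Problem sizes at each level:
Level 0: 268435456
Level 1: 67108864
Level 2: 16777216
Level 3: 4194304
Level 4: 1048576
Level 5: 262144
Level 6: 65536
Level 7: 16384
Level 8: 4096
Level 9: 1024
Level 10: 256
Level 11: 64
Level 12: 16
Level 13: 4
Level 14: 1

The root is level 0 and the size-1 base case is level 14 (the tree spans levels 0 through 14, i.e. 15 levels counting the root), so the depth is the number of divisions: log_4(268435456) = 14

The recursion tree depth is log_4(268435456) = 14. At each level, the problem size is divided by 4, so it takes 14 divisions to reduce to a base case of size 1. The algorithm makes 4 recursive calls at each level.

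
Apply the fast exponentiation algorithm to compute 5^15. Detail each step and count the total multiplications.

Computing 5^15 by squaring (build up from 5^1; each line after the first costs one multiplication):

5^1 = 5
5^2 = (5^1)^2 = 5^2 = 25
5^3 = 5 * 5^2 = 5 * 25 = 125
5^6 = (5^3)^2 = 125^2 = 15625
5^7 = 5 * 5^6 = 5 * 15625 = 78125
5^14 = (5^7)^2 = 78125^2 = 6103515625
5^15 = 5 * 5^14 = 5 * 6103515625 = 30517578125

Result: 30517578125
Multiplications needed: 6 (6 lines after 5^1)

5^15 = 30517578125. Using exponentiation by squaring, this requires 6 multiplications. The key idea: if the exponent is even, square the half-power; if odd, multiply by the base once.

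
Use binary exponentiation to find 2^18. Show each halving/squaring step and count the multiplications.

Computing 2^18 by squaring (build up from 2^1; each line after the first costs one multiplication):

2^1 = 2
2^2 = (2^1)^2 = 2^2 = 4
2^4 = (2^2)^2 = 4^2 = 16
2^8 = (2^4)^2 = 16^2 = 256
2^9 = 2 * 2^8 = 2 * 256 = 512
2^18 = (2^9)^2 = 512^2 = 262144

Result: 262144
Multiplications needed: 5 (5 lines after 2^1)

2^18 = 262144. Using exponentiation by squaring, this requires 5 multiplications. The key idea: if the exponent is even, square the half-power; if odd, multiply by the base once.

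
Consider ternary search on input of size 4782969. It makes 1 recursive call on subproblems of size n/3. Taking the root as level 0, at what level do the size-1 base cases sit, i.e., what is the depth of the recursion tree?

For divide and conquer with division factor 3:

Problem sizes at each level:
Level 0: 4782969
Level 1: 1594323
Level 2: 531441
Level 3: 177147
Level 4: 59049
Level 5: 19683
Level 6: 6561
Level 7: 2187
Level 8: 729
Level 9: 243
Level 10: 81
Level 11: 27
Level 12: 9
Level 13: 3
Level 14: 1

The root is level 0 and the size-1 base case is level 14 (the tree spans levels 0 through 14, i.e. 15 levels counting the root), so the depth is the number of divisions: log_3(4782969) = 14

The recursion tree depth is log_3(4782969) = 14. At each level, the problem size is divided by 3, so it takes 14 divisions to reduce to a base case of size 1. The algorithm makes 1 recursive call at each level.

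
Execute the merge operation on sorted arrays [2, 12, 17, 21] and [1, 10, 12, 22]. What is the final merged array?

Merging process:

Compare 2 vs 1: take 1 from right. Merged: [1]
Compare 2 vs 10: take 2 from left. Merged: [1, 2]
Compare 12 vs 10: take 10 from right. Merged: [1, 2, 10]
Compare 12 vs 12: take 12 from left. Merged: [1, 2, 10, 12]
Compare 17 vs 12: take 12 from right. Merged: [1, 2, 10, 12, 12]
Compare 17 vs 22: take 17 from left. Merged: [1, 2, 10, 12, 12, 17]
Compare 21 vs 22: take 21 from left. Merged: [1, 2, 10, 12, 12, 17, 21]
Append remaining from right: [22]. Merged: [1, 2, 10, 12, 12, 17, 21, 22]

Final merged array: [1, 2, 10, 12, 12, 17, 21, 22]
Total comparisons: 7

The merged array is [1, 2, 10, 12, 12, 17, 21, 22], requiring 7 comparisons. The merge step runs in O(n) time where n is the total number of elements.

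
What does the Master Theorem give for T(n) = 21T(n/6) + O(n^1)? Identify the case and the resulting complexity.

Master Theorem for T(n) = 21T(n/6) + O(n^1):

a = 21, b = 6, c = 1
log_b(a) = log_6(21) = 1.6992

Case 1: c = 1 < log_6(21) = 1.6992
T(n) = O(n^(log_6 21))

For T(n) = 21T(n/6) + O(n^1): log_6(21) = 1.6992. This is Case 1 of the Master Theorem (c < log_b(a), work dominated by leaves), giving O(n^(log_6 21)).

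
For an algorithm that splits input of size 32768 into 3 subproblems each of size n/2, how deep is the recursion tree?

For divide and conquer with division factor 2:

Problem sizes at each level:
Level 0: 32768
Level 1: 16384
Level 2: 8192
Level 3: 4096
Level 4: 2048
Level 5: 1024
Level 6: 512
Level 7: 256
Level 8: 128
Level 9: 64
Level 10: 32
Level 11: 16
Level 12: 8
Level 13: 4
Level 14: 2
Level 15: 1

The root is level 0 and the size-1 base case is level 15 (the tree spans levels 0 through 15, i.e. 16 levels counting the root), so the depth is the number of divisions: log_2(32768) = 15

The recursion tree depth is log_2(32768) = 15. At each level, the problem size is divided by 2, so it takes 15 divisions to reduce to a base case of size 1. The algorithm makes 3 recursive calls at each level.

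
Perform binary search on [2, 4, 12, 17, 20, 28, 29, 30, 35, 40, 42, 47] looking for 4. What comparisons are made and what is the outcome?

Binary search for 4 in [2, 4, 12, 17, 20, 28, 29, 30, 35, 40, 42, 47]:

lo=0, hi=11, mid=5, arr[mid]=28 -> 28 > 4, search left half
lo=0, hi=4, mid=2, arr[mid]=12 -> 12 > 4, search left half
lo=0, hi=1, mid=0, arr[mid]=2 -> 2 < 4, search right half
lo=1, hi=1, mid=1, arr[mid]=4 -> Found target at index 1!

Binary search finds 4 at index 1 after 4 comparisons. The search repeatedly halves the search space by comparing with the middle element.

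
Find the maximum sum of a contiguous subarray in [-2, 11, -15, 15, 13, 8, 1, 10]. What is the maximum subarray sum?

Using Kadane's algorithm on [-2, 11, -15, 15, 13, 8, 1, 10]:

Scanning through the array:
Position 1 (value 11): max_ending_here = 11, max_so_far = 11
Position 2 (value -15): max_ending_here = -4, max_so_far = 11
Position 3 (value 15): max_ending_here = 15, max_so_far = 15
Position 4 (value 13): max_ending_here = 28, max_so_far = 28
Position 5 (value 8): max_ending_here = 36, max_so_far = 36
Position 6 (value 1): max_ending_here = 37, max_so_far = 37
Position 7 (value 10): max_ending_here = 47, max_so_far = 47

Maximum subarray: [15, 13, 8, 1, 10]
Maximum sum: 47

The maximum subarray is [15, 13, 8, 1, 10] with sum 47. This subarray runs from index 3 to index 7.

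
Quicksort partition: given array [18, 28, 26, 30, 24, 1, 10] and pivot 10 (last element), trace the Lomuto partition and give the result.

Lomuto partition with pivot = 10:

Initial array: [18, 28, 26, 30, 24, 1, 10]

arr[0]=18 > 10: no swap
arr[1]=28 > 10: no swap
arr[2]=26 > 10: no swap
arr[3]=30 > 10: no swap
arr[4]=24 > 10: no swap
arr[5]=1 <= 10: swap with position 0, array becomes [1, 28, 26, 30, 24, 18, 10]

Place pivot at position 1: [1, 10, 26, 30, 24, 18, 28]
Pivot position: 1

After partitioning with pivot 10, the array becomes [1, 10, 26, 30, 24, 18, 28]. The pivot is placed at index 1. All elements to the left of the pivot are <= 10, and all elements to the right are > 10.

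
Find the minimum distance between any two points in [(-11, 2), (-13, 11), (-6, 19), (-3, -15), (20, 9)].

Computing all pairwise distances among 5 points:

d((-11, 2), (-13, 11)) = 9.2195 <-- minimum
d((-11, 2), (-6, 19)) = 17.72
d((-11, 2), (-3, -15)) = 18.7883
d((-11, 2), (20, 9)) = 31.7805
d((-13, 11), (-6, 19)) = 10.6301
d((-13, 11), (-3, -15)) = 27.8568
d((-13, 11), (20, 9)) = 33.0606
d((-6, 19), (-3, -15)) = 34.1321
d((-6, 19), (20, 9)) = 27.8568
d((-3, -15), (20, 9)) = 33.2415

Closest pair: (-11, 2) and (-13, 11) with distance 9.2195

The closest pair is (-11, 2) and (-13, 11) with Euclidean distance 9.2195. For 5 points, brute-force pairwise comparison is shown above. For large n, the divide-and-conquer algorithm (sort by x, recurse on halves, check the dividing strip) achieves O(n log n).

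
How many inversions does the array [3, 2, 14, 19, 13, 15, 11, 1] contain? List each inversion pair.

Finding inversions in [3, 2, 14, 19, 13, 15, 11, 1]:

(0, 1): arr[0]=3 > arr[1]=2
(0, 7): arr[0]=3 > arr[7]=1
(1, 7): arr[1]=2 > arr[7]=1
(2, 4): arr[2]=14 > arr[4]=13
(2, 6): arr[2]=14 > arr[6]=11
(2, 7): arr[2]=14 > arr[7]=1
(3, 4): arr[3]=19 > arr[4]=13
(3, 5): arr[3]=19 > arr[5]=15
(3, 6): arr[3]=19 > arr[6]=11
(3, 7): arr[3]=19 > arr[7]=1
(4, 6): arr[4]=13 > arr[6]=11
(4, 7): arr[4]=13 > arr[7]=1
(5, 6): arr[5]=15 > arr[6]=11
(5, 7): arr[5]=15 > arr[7]=1
(6, 7): arr[6]=11 > arr[7]=1

Total inversions: 15

The array has 15 inversion(s): (0,1), (0,7), (1,7), (2,4), (2,6), (2,7), (3,4), (3,5), (3,6), (3,7), (4,6), (4,7), (5,6), (5,7), (6,7). Each pair (i,j) satisfies i < j and arr[i] > arr[j].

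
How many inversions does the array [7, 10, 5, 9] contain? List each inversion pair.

Finding inversions in [7, 10, 5, 9]:

(0, 2): arr[0]=7 > arr[2]=5
(1, 2): arr[1]=10 > arr[2]=5
(1, 3): arr[1]=10 > arr[3]=9

Total inversions: 3

The array has 3 inversion(s): (0,2), (1,2), (1,3). Each pair (i,j) satisfies i < j and arr[i] > arr[j].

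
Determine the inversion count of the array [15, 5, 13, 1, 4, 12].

Finding inversions in [15, 5, 13, 1, 4, 12]:

(0, 1): arr[0]=15 > arr[1]=5
(0, 2): arr[0]=15 > arr[2]=13
(0, 3): arr[0]=15 > arr[3]=1
(0, 4): arr[0]=15 > arr[4]=4
(0, 5): arr[0]=15 > arr[5]=12
(1, 3): arr[1]=5 > arr[3]=1
(1, 4): arr[1]=5 > arr[4]=4
(2, 3): arr[2]=13 > arr[3]=1
(2, 4): arr[2]=13 > arr[4]=4
(2, 5): arr[2]=13 > arr[5]=12

Total inversions: 10

The array has 10 inversion(s): (0,1), (0,2), (0,3), (0,4), (0,5), (1,3), (1,4), (2,3), (2,4), (2,5). Each pair (i,j) satisfies i < j and arr[i] > arr[j].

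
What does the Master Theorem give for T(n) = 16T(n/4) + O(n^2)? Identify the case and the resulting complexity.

Master Theorem for T(n) = 16T(n/4) + O(n^2):

a = 16, b = 4, c = 2
log_b(a) = log_4(16) = 2.0000

Case 2: c = 2 = log_4(16) = 2.0000
T(n) = O(n^2 log n) = O(n^2 log n)

For T(n) = 16T(n/4) + O(n^2): log_4(16) = 2.0000. This is Case 2 of the Master Theorem (c = log_b(a), equal work at all levels), giving O(n^2 log n).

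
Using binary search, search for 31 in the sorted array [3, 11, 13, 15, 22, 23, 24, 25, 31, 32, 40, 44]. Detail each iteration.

Binary search for 31 in [3, 11, 13, 15, 22, 23, 24, 25, 31, 32, 40, 44]:

lo=0, hi=11, mid=5, arr[mid]=23 -> 23 < 31, search right half
lo=6, hi=11, mid=8, arr[mid]=31 -> Found target at index 8!

Binary search finds 31 at index 8 after 2 comparisons. The search repeatedly halves the search space by comparing with the middle element.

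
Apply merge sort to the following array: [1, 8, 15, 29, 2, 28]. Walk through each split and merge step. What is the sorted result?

Merge sort trace:

Split: [1, 8, 15, 29, 2, 28] -> [1, 8, 15] and [29, 2, 28]
  Split: [1, 8, 15] -> [1] and [8, 15]
    Split: [8, 15] -> [8] and [15]
    Merge: [8] + [15] -> [8, 15]
  Merge: [1] + [8, 15] -> [1, 8, 15]
  Split: [29, 2, 28] -> [29] and [2, 28]
    Split: [2, 28] -> [2] and [28]
    Merge: [2] + [28] -> [2, 28]
  Merge: [29] + [2, 28] -> [2, 28, 29]
Merge: [1, 8, 15] + [2, 28, 29] -> [1, 2, 8, 15, 28, 29]

Final sorted array: [1, 2, 8, 15, 28, 29]

The merge sort proceeds by recursively splitting the array and merging sorted halves.
After all merges, the sorted array is [1, 2, 8, 15, 28, 29].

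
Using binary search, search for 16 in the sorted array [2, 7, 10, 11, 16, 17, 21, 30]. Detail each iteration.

Binary search for 16 in [2, 7, 10, 11, 16, 17, 21, 30]:

lo=0, hi=7, mid=3, arr[mid]=11 -> 11 < 16, search right half
lo=4, hi=7, mid=5, arr[mid]=17 -> 17 > 16, search left half
lo=4, hi=4, mid=4, arr[mid]=16 -> Found target at index 4!

Binary search finds 16 at index 4 after 3 comparisons. The search repeatedly halves the search space by comparing with the middle element.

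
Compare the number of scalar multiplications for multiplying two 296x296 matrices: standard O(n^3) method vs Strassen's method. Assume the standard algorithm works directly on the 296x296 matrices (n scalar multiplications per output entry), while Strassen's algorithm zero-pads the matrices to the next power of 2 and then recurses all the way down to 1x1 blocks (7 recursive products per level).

Matrix multiplication for 296x296 matrices:

Strassen's algorithm requires power-of-2 dimensions. Pad 296x296 to 512x512 (next power of 2).

Standard algorithm: 296^3 = 25934336 multiplications
Strassen's algorithm: 7^(log2(512)) = 7^9 = 40353607 multiplications
Difference: 25934336 - 40353607 = -14419271 (Strassen uses MORE here due to padding overhead — for small or just-over-power-of-2 n, padding can outweigh the per-level savings)

Standard: 25934336 multiplications (296^3). Strassen: 40353607 multiplications (7^9, after padding to 512x512). Strassen reduces 8 recursive multiplications to 7 at each level.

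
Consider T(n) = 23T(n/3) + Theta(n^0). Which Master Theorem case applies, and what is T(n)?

Master Theorem for T(n) = 23T(n/3) + O(n^0):

a = 23, b = 3, c = 0
log_b(a) = log_3(23) = 2.8540

Case 1: c = 0 < log_3(23) = 2.8540
T(n) = O(n^(log_3 23))

For T(n) = 23T(n/3) + O(n^0): log_3(23) = 2.8540. This is Case 1 of the Master Theorem (c < log_b(a), work dominated by leaves), giving O(n^(log_3 23)).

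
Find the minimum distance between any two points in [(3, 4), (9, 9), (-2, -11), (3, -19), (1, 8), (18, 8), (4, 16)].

Computing all pairwise distances among 7 points:

d((3, 4), (9, 9)) = 7.8102
d((3, 4), (-2, -11)) = 15.8114
d((3, 4), (3, -19)) = 23.0
d((3, 4), (1, 8)) = 4.4721 <-- minimum
d((3, 4), (18, 8)) = 15.5242
d((3, 4), (4, 16)) = 12.0416
d((9, 9), (-2, -11)) = 22.8254
d((9, 9), (3, -19)) = 28.6356
d((9, 9), (1, 8)) = 8.0623
d((9, 9), (18, 8)) = 9.0554
d((9, 9), (4, 16)) = 8.6023
d((-2, -11), (3, -19)) = 9.434
d((-2, -11), (1, 8)) = 19.2354
d((-2, -11), (18, 8)) = 27.5862
d((-2, -11), (4, 16)) = 27.6586
d((3, -19), (1, 8)) = 27.074
d((3, -19), (18, 8)) = 30.8869
d((3, -19), (4, 16)) = 35.0143
d((1, 8), (18, 8)) = 17.0
d((1, 8), (4, 16)) = 8.544
d((18, 8), (4, 16)) = 16.1245

Closest pair: (3, 4) and (1, 8) with distance 4.4721

The closest pair is (3, 4) and (1, 8) with Euclidean distance 4.4721. For 7 points, brute-force pairwise comparison is shown above. For large n, the divide-and-conquer algorithm (sort by x, recurse on halves, check the dividing strip) achieves O(n log n).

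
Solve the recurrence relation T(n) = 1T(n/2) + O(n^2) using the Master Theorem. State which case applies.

Master Theorem for T(n) = 1T(n/2) + O(n^2):

a = 1, b = 2, c = 2
log_b(a) = log_2(1) = 0.0000

Case 3: c = 2 > log_2(1) = 0.0000
T(n) = O(n^2) = O(n^2)

For T(n) = 1T(n/2) + O(n^2): log_2(1) = 0.0000. This is Case 3 of the Master Theorem (c > log_b(a), work dominated by root), giving O(n^2).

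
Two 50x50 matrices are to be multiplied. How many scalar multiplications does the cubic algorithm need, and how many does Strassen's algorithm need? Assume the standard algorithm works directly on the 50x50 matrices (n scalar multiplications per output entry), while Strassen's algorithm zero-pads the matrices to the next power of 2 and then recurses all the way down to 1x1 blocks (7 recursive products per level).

Matrix multiplication for 50x50 matrices:

Strassen's algorithm requires power-of-2 dimensions. Pad 50x50 to 64x64 (next power of 2).

Standard algorithm: 50^3 = 125000 multiplications
Strassen's algorithm: 7^(log2(64)) = 7^6 = 117649 multiplications
Savings: 125000 - 117649 = 7351 multiplications

Standard: 125000 multiplications (50^3). Strassen: 117649 multiplications (7^6, after padding to 64x64). Strassen reduces 8 recursive multiplications to 7 at each level.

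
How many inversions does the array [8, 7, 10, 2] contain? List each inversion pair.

Finding inversions in [8, 7, 10, 2]:

(0, 1): arr[0]=8 > arr[1]=7
(0, 3): arr[0]=8 > arr[3]=2
(1, 3): arr[1]=7 > arr[3]=2
(2, 3): arr[2]=10 > arr[3]=2

Total inversions: 4

The array has 4 inversion(s): (0,1), (0,3), (1,3), (2,3). Each pair (i,j) satisfies i < j and arr[i] > arr[j].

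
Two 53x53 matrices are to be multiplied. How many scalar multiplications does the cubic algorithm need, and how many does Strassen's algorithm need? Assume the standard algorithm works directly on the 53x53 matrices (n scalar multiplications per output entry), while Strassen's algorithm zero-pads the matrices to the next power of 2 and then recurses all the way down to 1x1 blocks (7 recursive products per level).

Matrix multiplication for 53x53 matrices:

Strassen's algorithm requires power-of-2 dimensions. Pad 53x53 to 64x64 (next power of 2).

Standard algorithm: 53^3 = 148877 multiplications
Strassen's algorithm: 7^(log2(64)) = 7^6 = 117649 multiplications
Savings: 148877 - 117649 = 31228 multiplications

Standard: 148877 multiplications (53^3). Strassen: 117649 multiplications (7^6, after padding to 64x64). Strassen reduces 8 recursive multiplications to 7 at each level.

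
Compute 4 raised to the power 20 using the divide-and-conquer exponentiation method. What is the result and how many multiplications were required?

Computing 4^20 by squaring (build up from 4^1; each line after the first costs one multiplication):

4^1 = 4
4^2 = (4^1)^2 = 4^2 = 16
4^4 = (4^2)^2 = 16^2 = 256
4^5 = 4 * 4^4 = 4 * 256 = 1024
4^10 = (4^5)^2 = 1024^2 = 1048576
4^20 = (4^10)^2 = 1048576^2 = 1099511627776

Result: 1099511627776
Multiplications needed: 5 (5 lines after 4^1)

4^20 = 1099511627776. Using exponentiation by squaring, this requires 5 multiplications. The key idea: if the exponent is even, square the half-power; if odd, multiply by the base once.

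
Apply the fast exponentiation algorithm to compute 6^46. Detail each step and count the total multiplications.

Computing 6^46 by squaring (build up from 6^1; each line after the first costs one multiplication):

6^1 = 6
6^2 = (6^1)^2 = 6^2 = 36
6^4 = (6^2)^2 = 36^2 = 1296
6^5 = 6 * 6^4 = 6 * 1296 = 7776
6^10 = (6^5)^2 = 7776^2 = 60466176
6^11 = 6 * 6^10 = 6 * 60466176 = 362797056
6^22 = (6^11)^2 = 362797056^2 = 131621703842267136
6^23 = 6 * 6^22 = 6 * 131621703842267136 = 789730223053602816
6^46 = (6^23)^2 = 789730223053602816^2 = 623673825204293256669089197883129856

Result: 623673825204293256669089197883129856
Multiplications needed: 8 (8 lines after 6^1)

6^46 = 623673825204293256669089197883129856. Using exponentiation by squaring, this requires 8 multiplications. The key idea: if the exponent is even, square the half-power; if odd, multiply by the base once.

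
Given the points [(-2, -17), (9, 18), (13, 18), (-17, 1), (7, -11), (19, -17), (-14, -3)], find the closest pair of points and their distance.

Computing all pairwise distances among 7 points:

d((-2, -17), (9, 18)) = 36.6879
d((-2, -17), (13, 18)) = 38.0789
d((-2, -17), (-17, 1)) = 23.4307
d((-2, -17), (7, -11)) = 10.8167
d((-2, -17), (19, -17)) = 21.0
d((-2, -17), (-14, -3)) = 18.4391
d((9, 18), (13, 18)) = 4.0 <-- minimum
d((9, 18), (-17, 1)) = 31.0644
d((9, 18), (7, -11)) = 29.0689
d((9, 18), (19, -17)) = 36.4005
d((9, 18), (-14, -3)) = 31.1448
d((13, 18), (-17, 1)) = 34.4819
d((13, 18), (7, -11)) = 29.6142
d((13, 18), (19, -17)) = 35.5106
d((13, 18), (-14, -3)) = 34.2053
d((-17, 1), (7, -11)) = 26.8328
d((-17, 1), (19, -17)) = 40.2492
d((-17, 1), (-14, -3)) = 5.0
d((7, -11), (19, -17)) = 13.4164
d((7, -11), (-14, -3)) = 22.4722
d((19, -17), (-14, -3)) = 35.8469

Closest pair: (9, 18) and (13, 18) with distance 4.0

The closest pair is (9, 18) and (13, 18) with Euclidean distance 4.0. For 7 points, brute-force pairwise comparison is shown above. For large n, the divide-and-conquer algorithm (sort by x, recurse on halves, check the dividing strip) achieves O(n log n).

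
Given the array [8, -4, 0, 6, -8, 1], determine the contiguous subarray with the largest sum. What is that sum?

Using Kadane's algorithm on [8, -4, 0, 6, -8, 1]:

Scanning through the array:
Position 1 (value -4): max_ending_here = 4, max_so_far = 8
Position 2 (value 0): max_ending_here = 4, max_so_far = 8
Position 3 (value 6): max_ending_here = 10, max_so_far = 10
Position 4 (value -8): max_ending_here = 2, max_so_far = 10
Position 5 (value 1): max_ending_here = 3, max_so_far = 10

Maximum subarray: [8, -4, 0, 6]
Maximum sum: 10

The maximum subarray is [8, -4, 0, 6] with sum 10. This subarray runs from index 0 to index 3.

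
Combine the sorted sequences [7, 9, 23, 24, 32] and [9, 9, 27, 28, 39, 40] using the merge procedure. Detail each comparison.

Merging process:

Compare 7 vs 9: take 7 from left. Merged: [7]
Compare 9 vs 9: take 9 from left. Merged: [7, 9]
Compare 23 vs 9: take 9 from right. Merged: [7, 9, 9]
Compare 23 vs 9: take 9 from right. Merged: [7, 9, 9, 9]
Compare 23 vs 27: take 23 from left. Merged: [7, 9, 9, 9, 23]
Compare 24 vs 27: take 24 from left. Merged: [7, 9, 9, 9, 23, 24]
Compare 32 vs 27: take 27 from right. Merged: [7, 9, 9, 9, 23, 24, 27]
Compare 32 vs 28: take 28 from right. Merged: [7, 9, 9, 9, 23, 24, 27, 28]
Compare 32 vs 39: take 32 from left. Merged: [7, 9, 9, 9, 23, 24, 27, 28, 32]
Append remaining from right: [39, 40]. Merged: [7, 9, 9, 9, 23, 24, 27, 28, 32, 39, 40]

Final merged array: [7, 9, 9, 9, 23, 24, 27, 28, 32, 39, 40]
Total comparisons: 9

The merged array is [7, 9, 9, 9, 23, 24, 27, 28, 32, 39, 40], requiring 9 comparisons. The merge step runs in O(n) time where n is the total number of elements.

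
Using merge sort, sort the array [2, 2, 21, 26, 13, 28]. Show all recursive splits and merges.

Merge sort trace:

Split: [2, 2, 21, 26, 13, 28] -> [2, 2, 21] and [26, 13, 28]
  Split: [2, 2, 21] -> [2] and [2, 21]
    Split: [2, 21] -> [2] and [21]
    Merge: [2] + [21] -> [2, 21]
  Merge: [2] + [2, 21] -> [2, 2, 21]
  Split: [26, 13, 28] -> [26] and [13, 28]
    Split: [13, 28] -> [13] and [28]
    Merge: [13] + [28] -> [13, 28]
  Merge: [26] + [13, 28] -> [13, 26, 28]
Merge: [2, 2, 21] + [13, 26, 28] -> [2, 2, 13, 21, 26, 28]

Final sorted array: [2, 2, 13, 21, 26, 28]

The merge sort proceeds by recursively splitting the array and merging sorted halves.
After all merges, the sorted array is [2, 2, 13, 21, 26, 28].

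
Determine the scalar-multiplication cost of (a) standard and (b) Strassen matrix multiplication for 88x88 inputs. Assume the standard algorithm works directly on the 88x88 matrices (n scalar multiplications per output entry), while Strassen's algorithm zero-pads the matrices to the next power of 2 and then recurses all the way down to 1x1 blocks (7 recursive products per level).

Matrix multiplication for 88x88 matrices:

Strassen's algorithm requires power-of-2 dimensions. Pad 88x88 to 128x128 (next power of 2).

Standard algorithm: 88^3 = 681472 multiplications
Strassen's algorithm: 7^(log2(128)) = 7^7 = 823543 multiplications
Difference: 681472 - 823543 = -142071 (Strassen uses MORE here due to padding overhead — for small or just-over-power-of-2 n, padding can outweigh the per-level savings)

Standard: 681472 multiplications (88^3). Strassen: 823543 multiplications (7^7, after padding to 128x128). Strassen reduces 8 recursive multiplications to 7 at each level.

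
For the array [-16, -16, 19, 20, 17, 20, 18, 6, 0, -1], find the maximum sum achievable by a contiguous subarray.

Using Kadane's algorithm on [-16, -16, 19, 20, 17, 20, 18, 6, 0, -1]:

Scanning through the array:
Position 1 (value -16): max_ending_here = -16, max_so_far = -16
Position 2 (value 19): max_ending_here = 19, max_so_far = 19
Position 3 (value 20): max_ending_here = 39, max_so_far = 39
Position 4 (value 17): max_ending_here = 56, max_so_far = 56
Position 5 (value 20): max_ending_here = 76, max_so_far = 76
Position 6 (value 18): max_ending_here = 94, max_so_far = 94
Position 7 (value 6): max_ending_here = 100, max_so_far = 100
Position 8 (value 0): max_ending_here = 100, max_so_far = 100
Position 9 (value -1): max_ending_here = 99, max_so_far = 100

Maximum subarray: [19, 20, 17, 20, 18, 6]
Maximum sum: 100

The maximum subarray is [19, 20, 17, 20, 18, 6] with sum 100. This subarray runs from index 2 to index 7.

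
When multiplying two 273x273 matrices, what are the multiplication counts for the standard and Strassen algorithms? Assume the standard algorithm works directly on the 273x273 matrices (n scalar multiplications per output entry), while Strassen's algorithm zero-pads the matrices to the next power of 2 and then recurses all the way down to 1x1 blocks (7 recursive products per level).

Matrix multiplication for 273x273 matrices:

Strassen's algorithm requires power-of-2 dimensions. Pad 273x273 to 512x512 (next power of 2).

Standard algorithm: 273^3 = 20346417 multiplications
Strassen's algorithm: 7^(log2(512)) = 7^9 = 40353607 multiplications
Difference: 20346417 - 40353607 = -20007190 (Strassen uses MORE here due to padding overhead — for small or just-over-power-of-2 n, padding can outweigh the per-level savings)

Standard: 20346417 multiplications (273^3). Strassen: 40353607 multiplications (7^9, after padding to 512x512). Strassen reduces 8 recursive multiplications to 7 at each level.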